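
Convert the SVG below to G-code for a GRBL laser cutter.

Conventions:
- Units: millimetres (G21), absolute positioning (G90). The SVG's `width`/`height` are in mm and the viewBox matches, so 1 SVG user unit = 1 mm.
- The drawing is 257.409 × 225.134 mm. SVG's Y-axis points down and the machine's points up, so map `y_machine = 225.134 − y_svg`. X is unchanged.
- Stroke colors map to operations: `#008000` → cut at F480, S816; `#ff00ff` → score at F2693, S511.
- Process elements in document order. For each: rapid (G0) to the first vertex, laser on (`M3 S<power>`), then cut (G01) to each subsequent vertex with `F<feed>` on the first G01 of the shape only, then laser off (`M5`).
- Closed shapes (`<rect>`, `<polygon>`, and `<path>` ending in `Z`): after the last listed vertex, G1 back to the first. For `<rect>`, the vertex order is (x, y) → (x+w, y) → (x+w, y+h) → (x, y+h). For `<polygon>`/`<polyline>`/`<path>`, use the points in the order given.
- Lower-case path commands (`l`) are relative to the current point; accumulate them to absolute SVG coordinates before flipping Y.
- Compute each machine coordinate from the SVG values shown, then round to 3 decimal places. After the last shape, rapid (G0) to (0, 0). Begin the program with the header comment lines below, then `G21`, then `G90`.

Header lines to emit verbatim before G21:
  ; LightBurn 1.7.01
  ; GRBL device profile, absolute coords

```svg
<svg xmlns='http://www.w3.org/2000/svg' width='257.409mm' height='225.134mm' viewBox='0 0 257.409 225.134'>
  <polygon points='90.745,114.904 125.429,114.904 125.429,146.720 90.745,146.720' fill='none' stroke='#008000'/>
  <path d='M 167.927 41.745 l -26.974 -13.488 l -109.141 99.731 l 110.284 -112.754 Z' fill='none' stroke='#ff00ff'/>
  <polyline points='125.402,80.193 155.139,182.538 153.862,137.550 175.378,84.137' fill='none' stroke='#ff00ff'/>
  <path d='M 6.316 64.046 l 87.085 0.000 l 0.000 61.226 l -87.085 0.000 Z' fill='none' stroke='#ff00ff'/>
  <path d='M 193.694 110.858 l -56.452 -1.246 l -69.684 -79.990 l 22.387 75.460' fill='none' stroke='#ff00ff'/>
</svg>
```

1 u = 1 mm; y_m = 225.134 − y.

[1] `<polygon>` rectangle, #008000→cut S816 F480: (90.745,110.230) → (125.429,110.230) → (125.429,78.414) → (90.745,78.414) → (90.745,110.230) (closed)

[2] `<path>` closed polygon, #ff00ff→score S511 F2693: (167.927,183.389) → (140.953,196.877) → (31.812,97.146) → (142.096,209.900) → (167.927,183.389) (closed)

[3] `<polyline>` open polyline, #ff00ff→score S511 F2693: (125.402,144.941) → (155.139,42.596) → (153.862,87.584) → (175.378,140.997)

[4] `<path>` rectangle, #ff00ff→score S511 F2693: (6.316,161.088) → (93.401,161.088) → (93.401,99.862) → (6.316,99.862) → (6.316,161.088) (closed)

[5] `<path>` open polyline, #ff00ff→score S511 F2693: (193.694,114.276) → (137.242,115.522) → (67.558,195.512) → (89.945,120.052)

; LightBurn 1.7.01
; GRBL device profile, absolute coords
G21
G90
G0 X90.745 Y110.230
M3 S816
G01 X125.429 Y110.230 F480
G01 X125.429 Y78.414
G01 X90.745 Y78.414
G01 X90.745 Y110.230
M5
G0 X167.927 Y183.389
M3 S511
G01 X140.953 Y196.877 F2693
G01 X31.812 Y97.146
G01 X142.096 Y209.900
G01 X167.927 Y183.389
M5
G0 X125.402 Y144.941
M3 S511
G01 X155.139 Y42.596 F2693
G01 X153.862 Y87.584
G01 X175.378 Y140.997
M5
G0 X6.316 Y161.088
M3 S511
G01 X93.401 Y161.088 F2693
G01 X93.401 Y99.862
G01 X6.316 Y99.862
G01 X6.316 Y161.088
M5
G0 X193.694 Y114.276
M3 S511
G01 X137.242 Y115.522 F2693
G01 X67.558 Y195.512
G01 X89.945 Y120.052
M5
G0 X0.000 Y0.000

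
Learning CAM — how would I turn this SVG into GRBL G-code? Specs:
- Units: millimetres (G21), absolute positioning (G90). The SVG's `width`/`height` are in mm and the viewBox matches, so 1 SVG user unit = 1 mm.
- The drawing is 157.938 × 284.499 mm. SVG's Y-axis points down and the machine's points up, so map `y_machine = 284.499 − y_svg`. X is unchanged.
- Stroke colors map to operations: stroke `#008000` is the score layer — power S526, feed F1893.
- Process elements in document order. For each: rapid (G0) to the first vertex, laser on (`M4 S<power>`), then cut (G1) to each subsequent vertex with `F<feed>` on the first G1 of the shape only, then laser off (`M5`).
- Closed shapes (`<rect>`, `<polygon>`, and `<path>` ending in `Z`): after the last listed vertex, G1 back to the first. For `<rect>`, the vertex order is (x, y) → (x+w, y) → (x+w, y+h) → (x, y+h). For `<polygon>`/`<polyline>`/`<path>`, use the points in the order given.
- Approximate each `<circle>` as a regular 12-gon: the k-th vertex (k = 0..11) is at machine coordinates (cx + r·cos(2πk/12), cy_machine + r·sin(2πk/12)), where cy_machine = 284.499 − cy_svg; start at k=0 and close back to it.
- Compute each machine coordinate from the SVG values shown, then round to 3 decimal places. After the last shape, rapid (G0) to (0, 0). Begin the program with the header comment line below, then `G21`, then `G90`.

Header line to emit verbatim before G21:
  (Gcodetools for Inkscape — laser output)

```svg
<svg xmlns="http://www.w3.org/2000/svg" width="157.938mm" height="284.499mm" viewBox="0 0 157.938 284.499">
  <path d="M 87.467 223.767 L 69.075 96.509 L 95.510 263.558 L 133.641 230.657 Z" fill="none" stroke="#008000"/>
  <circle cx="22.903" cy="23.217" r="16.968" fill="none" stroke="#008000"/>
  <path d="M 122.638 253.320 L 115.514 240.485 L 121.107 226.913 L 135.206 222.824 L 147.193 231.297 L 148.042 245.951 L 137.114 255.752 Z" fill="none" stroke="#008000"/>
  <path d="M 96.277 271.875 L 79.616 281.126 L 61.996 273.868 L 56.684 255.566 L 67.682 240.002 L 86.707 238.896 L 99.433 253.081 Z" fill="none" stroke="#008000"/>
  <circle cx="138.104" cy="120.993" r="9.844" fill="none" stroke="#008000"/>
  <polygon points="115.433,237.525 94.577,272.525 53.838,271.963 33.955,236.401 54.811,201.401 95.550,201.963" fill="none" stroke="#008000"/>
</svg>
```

(Gcodetools for Inkscape — laser output)
G21
G90
G0 X87.467 Y60.732
M4 S526
G1 X69.075 Y187.990 F1893
G1 X95.510 Y20.941
G1 X133.641 Y53.842
G1 X87.467 Y60.732
M5
G0 X39.871 Y261.282
M4 S526
G1 X37.598 Y269.766 F1893
G1 X31.387 Y275.977
G1 X22.903 Y278.250
G1 X14.419 Y275.977
G1 X8.208 Y269.766
G1 X5.935 Y261.282
G1 X8.208 Y252.798
G1 X14.419 Y246.587
G1 X22.903 Y244.314
G1 X31.387 Y246.587
G1 X37.598 Y252.798
G1 X39.871 Y261.282
M5
G0 X122.638 Y31.179
M4 S526
G1 X115.514 Y44.014 F1893
G1 X121.107 Y57.586
G1 X135.206 Y61.675
G1 X147.193 Y53.202
G1 X148.042 Y38.548
G1 X137.114 Y28.747
G1 X122.638 Y31.179
M5
G0 X96.277 Y12.624
M4 S526
G1 X79.616 Y3.373 F1893
G1 X61.996 Y10.631
G1 X56.684 Y28.933
G1 X67.682 Y44.497
G1 X86.707 Y45.603
G1 X99.433 Y31.418
G1 X96.277 Y12.624
M5
G0 X147.948 Y163.506
M4 S526
G1 X146.629 Y168.428 F1893
G1 X143.026 Y172.031
G1 X138.104 Y173.350
G1 X133.182 Y172.031
G1 X129.579 Y168.428
G1 X128.260 Y163.506
G1 X129.579 Y158.584
G1 X133.182 Y154.981
G1 X138.104 Y153.662
G1 X143.026 Y154.981
G1 X146.629 Y158.584
G1 X147.948 Y163.506
M5
G0 X115.433 Y46.974
M4 S526
G1 X94.577 Y11.974 F1893
G1 X53.838 Y12.536
G1 X33.955 Y48.098
G1 X54.811 Y83.098
G1 X95.550 Y82.536
G1 X115.433 Y46.974
M5
G0 X0.000 Y0.000

1 u = 1 mm; y_m = 284.499 − y.

[1] `<path>` closed polygon, #008000→score S526 F1893: (87.467,60.732) → (69.075,187.990) → (95.510,20.941) → (133.641,53.842) → (87.467,60.732) (closed)

[2] `<circle>` circle, #008000→score S526 F1893: (39.871,261.282) → (37.598,269.766) → (31.387,275.977) → (22.903,278.250) → (14.419,275.977) → (8.208,269.766) → (5.935,261.282) → (8.208,252.798) → (14.419,246.587) → (22.903,244.314) → (31.387,246.587) → (37.598,252.798) → (39.871,261.282) (closed)

[3] `<path>` regular polygon, #008000→score S526 F1893: (122.638,31.179) → (115.514,44.014) → (121.107,57.586) → (135.206,61.675) → (147.193,53.202) → (148.042,38.548) → (137.114,28.747) → (122.638,31.179) (closed)

[4] `<path>` regular polygon, #008000→score S526 F1893: (96.277,12.624) → (79.616,3.373) → (61.996,10.631) → (56.684,28.933) → (67.682,44.497) → (86.707,45.603) → (99.433,31.418) → (96.277,12.624) (closed)

[5] `<circle>` circle, #008000→score S526 F1893: (147.948,163.506) → (146.629,168.428) → (143.026,172.031) → (138.104,173.350) → (133.182,172.031) → (129.579,168.428) → (128.260,163.506) → (129.579,158.584) → (133.182,154.981) → (138.104,153.662) → (143.026,154.981) → (146.629,158.584) → (147.948,163.506) (closed)

[6] `<polygon>` regular polygon, #008000→score S526 F1893: (115.433,46.974) → (94.577,11.974) → (53.838,12.536) → (33.955,48.098) → (54.811,83.098) → (95.550,82.536) → (115.433,46.974) (closed)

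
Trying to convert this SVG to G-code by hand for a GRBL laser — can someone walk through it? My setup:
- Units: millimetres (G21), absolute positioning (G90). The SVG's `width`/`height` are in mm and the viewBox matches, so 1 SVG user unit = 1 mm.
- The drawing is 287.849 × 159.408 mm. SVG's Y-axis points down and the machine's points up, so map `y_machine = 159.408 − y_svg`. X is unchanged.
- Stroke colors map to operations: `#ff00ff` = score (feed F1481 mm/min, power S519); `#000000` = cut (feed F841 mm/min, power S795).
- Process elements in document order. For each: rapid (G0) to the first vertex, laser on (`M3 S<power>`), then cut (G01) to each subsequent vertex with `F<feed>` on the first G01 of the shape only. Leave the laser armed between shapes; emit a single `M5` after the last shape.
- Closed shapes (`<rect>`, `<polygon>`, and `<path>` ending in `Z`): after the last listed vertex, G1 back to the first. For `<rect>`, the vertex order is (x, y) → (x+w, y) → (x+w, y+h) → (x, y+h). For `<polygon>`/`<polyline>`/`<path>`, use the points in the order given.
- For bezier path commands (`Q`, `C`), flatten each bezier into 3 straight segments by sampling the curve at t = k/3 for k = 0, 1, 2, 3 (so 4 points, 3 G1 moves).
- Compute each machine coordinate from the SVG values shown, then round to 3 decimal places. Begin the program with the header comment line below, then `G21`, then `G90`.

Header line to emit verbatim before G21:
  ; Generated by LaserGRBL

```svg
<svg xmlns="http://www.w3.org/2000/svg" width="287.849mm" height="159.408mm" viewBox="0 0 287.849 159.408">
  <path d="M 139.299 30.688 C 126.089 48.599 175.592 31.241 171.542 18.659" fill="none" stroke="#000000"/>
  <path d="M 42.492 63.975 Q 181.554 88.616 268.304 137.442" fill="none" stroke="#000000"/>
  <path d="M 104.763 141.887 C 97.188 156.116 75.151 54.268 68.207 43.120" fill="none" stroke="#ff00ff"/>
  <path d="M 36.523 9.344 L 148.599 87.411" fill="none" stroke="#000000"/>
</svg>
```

viewBox `0 0 287.849 159.408` with mm width/height → 1 unit = 1 mm. Flip: y_m = 159.408 − y_svg.

**Shape 1** — `<path>` cubic bezier, stroke `#000000` → cut (S795, F841). Control points (SVG): P0=(139.299,30.688), P1=(126.089,48.599), P2=(175.592,31.241), P3=(171.542,18.659); sampled at t=k/3. Machine vertices: (139.299,128.720) → (142.687,121.082) → (162.047,128.058) → (171.542,140.749). Open path.

**Shape 2** — `<path>` quadratic bezier, stroke `#000000` → cut (S795, F841). Control points (SVG): P0=(42.492,63.975), P1=(181.554,88.616), P2=(268.304,137.442); sampled at t=k/3. Machine vertices: (42.492,95.433) → (129.388,76.318) → (204.658,51.829) → (268.304,21.966). Open path.

**Shape 3** — `<path>` cubic bezier, stroke `#ff00ff` → score (S519, F1481). Control points (SVG): P0=(104.763,141.887), P1=(97.188,156.116), P2=(75.151,54.268), P3=(68.207,43.120); sampled at t=k/3. Machine vertices: (104.763,17.521) → (93.462,34.326) → (79.087,82.565) → (68.207,116.288). Open path.

**Shape 4** — `<path>` line segment, stroke `#000000` → cut (S795, F841). Machine vertices: (36.523,150.064) → (148.599,71.997). Open path.

; Generated by LaserGRBL
G21
G90
G0 X139.299 Y128.720
M3 S795
G01 X142.687 Y121.082 F841
G01 X162.047 Y128.058
G01 X171.542 Y140.749
G0 X42.492 Y95.433
M3 S795
G01 X129.388 Y76.318 F841
G01 X204.658 Y51.829
G01 X268.304 Y21.966
G0 X104.763 Y17.521
M3 S519
G01 X93.462 Y34.326 F1481
G01 X79.087 Y82.565
G01 X68.207 Y116.288
G0 X36.523 Y150.064
M3 S795
G01 X148.599 Y71.997 F841
M5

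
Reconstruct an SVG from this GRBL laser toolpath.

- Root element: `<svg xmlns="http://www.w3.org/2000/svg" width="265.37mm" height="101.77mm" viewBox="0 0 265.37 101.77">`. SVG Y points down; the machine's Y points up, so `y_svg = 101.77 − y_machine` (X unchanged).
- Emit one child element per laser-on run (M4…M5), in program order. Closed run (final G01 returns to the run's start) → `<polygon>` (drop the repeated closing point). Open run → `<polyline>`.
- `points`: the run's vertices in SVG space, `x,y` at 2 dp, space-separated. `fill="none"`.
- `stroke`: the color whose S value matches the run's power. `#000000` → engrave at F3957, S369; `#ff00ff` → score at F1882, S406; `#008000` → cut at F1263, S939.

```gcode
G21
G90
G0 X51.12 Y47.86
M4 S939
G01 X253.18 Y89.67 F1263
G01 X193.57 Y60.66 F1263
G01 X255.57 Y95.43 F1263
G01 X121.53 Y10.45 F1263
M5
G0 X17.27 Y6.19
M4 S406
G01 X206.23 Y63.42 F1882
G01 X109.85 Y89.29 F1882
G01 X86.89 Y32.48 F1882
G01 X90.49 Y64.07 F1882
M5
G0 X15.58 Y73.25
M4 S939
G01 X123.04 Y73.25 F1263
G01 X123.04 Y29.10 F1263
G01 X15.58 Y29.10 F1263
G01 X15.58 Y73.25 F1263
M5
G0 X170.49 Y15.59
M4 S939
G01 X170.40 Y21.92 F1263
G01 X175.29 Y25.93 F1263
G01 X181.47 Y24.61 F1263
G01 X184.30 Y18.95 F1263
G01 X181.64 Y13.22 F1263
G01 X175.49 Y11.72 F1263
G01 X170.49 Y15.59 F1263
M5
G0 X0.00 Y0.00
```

y_svg = 101.77 − y_m.

[1] S939→`#008000` (cut); open run; points: 51.12,53.91 253.18,12.10 193.57,41.11 255.57,6.34 121.53,91.32

[2] S406→`#ff00ff` (score); open run; points: 17.27,95.58 206.23,38.35 109.85,12.48 86.89,69.29 90.49,37.70

[3] S939→`#008000` (cut); closed run; points: 15.58,28.52 123.04,28.52 123.04,72.67 15.58,72.67

[4] S939→`#008000` (cut); closed run; points: 170.49,86.18 170.40,79.85 175.29,75.84 181.47,77.16 184.30,82.82 181.64,88.55 175.49,90.05

<svg xmlns="http://www.w3.org/2000/svg" width="265.37mm" height="101.77mm" viewBox="0 0 265.37 101.77">
  <polyline points="51.12,53.91 253.18,12.10 193.57,41.11 255.57,6.34 121.53,91.32" fill="none" stroke="#008000"/>
  <polyline points="17.27,95.58 206.23,38.35 109.85,12.48 86.89,69.29 90.49,37.70" fill="none" stroke="#ff00ff"/>
  <polygon points="15.58,28.52 123.04,28.52 123.04,72.67 15.58,72.67" fill="none" stroke="#008000"/>
  <polygon points="170.49,86.18 170.40,79.85 175.29,75.84 181.47,77.16 184.30,82.82 181.64,88.55 175.49,90.05" fill="none" stroke="#008000"/>
</svg>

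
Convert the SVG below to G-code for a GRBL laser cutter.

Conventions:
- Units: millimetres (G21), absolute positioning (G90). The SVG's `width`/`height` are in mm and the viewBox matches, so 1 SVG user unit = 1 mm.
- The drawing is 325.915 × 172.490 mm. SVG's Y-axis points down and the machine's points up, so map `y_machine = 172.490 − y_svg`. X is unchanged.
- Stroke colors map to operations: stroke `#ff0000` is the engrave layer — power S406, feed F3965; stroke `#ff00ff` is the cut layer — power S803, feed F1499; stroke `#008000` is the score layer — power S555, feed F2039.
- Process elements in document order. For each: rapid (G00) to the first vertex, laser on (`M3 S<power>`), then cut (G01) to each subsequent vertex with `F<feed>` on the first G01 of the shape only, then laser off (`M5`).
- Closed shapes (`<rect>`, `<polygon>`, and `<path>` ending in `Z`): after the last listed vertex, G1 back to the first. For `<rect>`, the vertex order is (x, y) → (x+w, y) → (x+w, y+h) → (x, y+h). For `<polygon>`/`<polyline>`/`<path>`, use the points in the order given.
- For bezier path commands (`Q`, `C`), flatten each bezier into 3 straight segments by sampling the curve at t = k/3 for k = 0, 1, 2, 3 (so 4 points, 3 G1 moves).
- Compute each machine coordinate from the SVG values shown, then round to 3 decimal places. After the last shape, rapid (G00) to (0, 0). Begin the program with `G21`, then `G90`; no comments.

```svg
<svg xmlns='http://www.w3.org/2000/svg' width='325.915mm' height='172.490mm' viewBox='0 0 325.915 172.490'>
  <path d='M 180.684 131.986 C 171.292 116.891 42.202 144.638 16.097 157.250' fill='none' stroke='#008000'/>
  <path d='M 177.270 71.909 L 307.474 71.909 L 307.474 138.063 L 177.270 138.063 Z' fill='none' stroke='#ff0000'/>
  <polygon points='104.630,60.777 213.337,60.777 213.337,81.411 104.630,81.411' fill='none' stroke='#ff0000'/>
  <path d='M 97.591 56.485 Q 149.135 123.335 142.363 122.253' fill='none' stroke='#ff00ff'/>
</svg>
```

G21
G90
G00 X180.684 Y40.504
M3 S555
G01 X139.640 Y43.466 F2039
G01 X68.283 Y30.750
G01 X16.097 Y15.240
M5
G00 X177.270 Y100.581
M3 S406
G01 X307.474 Y100.581 F3965
G01 X307.474 Y34.427
G01 X177.270 Y34.427
G01 X177.270 Y100.581
M5
G00 X104.630 Y111.713
M3 S406
G01 X213.337 Y111.713 F3965
G01 X213.337 Y91.079
G01 X104.630 Y91.079
G01 X104.630 Y111.713
M5
G00 X97.591 Y116.005
M3 S803
G01 X125.474 Y78.986 F1499
G01 X140.398 Y57.064
G01 X142.363 Y50.237
M5
G00 X0.000 Y0.000

1 u = 1 mm; y_m = 172.490 − y.

[1] `<path>` cubic bezier, #008000→score S555 F2039: (180.684,40.504) → (139.640,43.466) → (68.283,30.750) → (16.097,15.240)

[2] `<path>` rectangle, #ff0000→engrave S406 F3965: (177.270,100.581) → (307.474,100.581) → (307.474,34.427) → (177.270,34.427) → (177.270,100.581) (closed)

[3] `<polygon>` rectangle, #ff0000→engrave S406 F3965: (104.630,111.713) → (213.337,111.713) → (213.337,91.079) → (104.630,91.079) → (104.630,111.713) (closed)

[4] `<path>` quadratic bezier, #ff00ff→cut S803 F1499: (97.591,116.005) → (125.474,78.986) → (140.398,57.064) → (142.363,50.237)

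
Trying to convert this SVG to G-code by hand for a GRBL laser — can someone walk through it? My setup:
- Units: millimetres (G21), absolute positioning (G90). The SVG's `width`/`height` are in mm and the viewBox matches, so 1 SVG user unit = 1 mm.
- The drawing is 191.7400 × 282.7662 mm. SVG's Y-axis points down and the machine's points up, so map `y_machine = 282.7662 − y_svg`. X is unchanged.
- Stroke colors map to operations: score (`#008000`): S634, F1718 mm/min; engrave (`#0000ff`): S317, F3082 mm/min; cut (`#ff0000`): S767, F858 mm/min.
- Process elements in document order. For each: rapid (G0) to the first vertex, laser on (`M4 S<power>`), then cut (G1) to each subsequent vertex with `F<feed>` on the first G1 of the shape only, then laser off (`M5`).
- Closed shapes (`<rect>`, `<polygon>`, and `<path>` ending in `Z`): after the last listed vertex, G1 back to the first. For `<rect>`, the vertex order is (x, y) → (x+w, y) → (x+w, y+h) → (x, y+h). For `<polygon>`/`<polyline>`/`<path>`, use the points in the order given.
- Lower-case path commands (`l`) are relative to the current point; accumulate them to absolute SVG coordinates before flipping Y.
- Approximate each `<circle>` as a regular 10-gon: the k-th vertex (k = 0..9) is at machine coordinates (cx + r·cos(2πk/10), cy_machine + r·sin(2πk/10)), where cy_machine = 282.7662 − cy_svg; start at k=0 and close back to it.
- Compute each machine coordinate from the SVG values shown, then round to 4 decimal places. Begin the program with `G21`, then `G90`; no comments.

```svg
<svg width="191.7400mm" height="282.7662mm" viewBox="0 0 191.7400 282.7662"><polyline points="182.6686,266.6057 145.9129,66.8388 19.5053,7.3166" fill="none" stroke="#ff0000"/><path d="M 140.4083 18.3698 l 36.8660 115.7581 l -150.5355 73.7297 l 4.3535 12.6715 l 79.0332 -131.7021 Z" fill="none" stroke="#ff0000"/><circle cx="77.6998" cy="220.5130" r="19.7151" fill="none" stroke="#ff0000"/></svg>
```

Since the viewBox matches the mm dimensions, user units are millimetres directly. The only transform is the Y-flip y_m = 282.7662 − y_svg.

Shape 1 is a open polyline drawn with `<polyline>`. Its stroke #ff0000 means cut at S767, F858. After flipping Y the toolpath is (182.6686,16.1605) → (145.9129,215.9274) → (19.5053,275.4496).

Shape 2 is a closed polygon drawn with `<path>`. Its stroke #ff0000 means cut at S767, F858. After flipping Y the toolpath is (140.4083,264.3964) → (177.2743,148.6383) → (26.7388,74.9086) → (31.0923,62.2371) → (110.1255,193.9392) → (140.4083,264.3964), returning to the start.

Shape 3 is a circle drawn with `<circle>`. Its stroke #ff0000 means cut at S767, F858. After flipping Y the toolpath is (97.4149,62.2532) → (93.6497,73.8414) → (83.7921,81.0034) → (71.6075,81.0034) → (61.7499,73.8414) → (57.9847,62.2532) → (61.7499,50.6650) → (71.6075,43.5030) → (83.7921,43.5030) → (93.6497,50.6650) → (97.4149,62.2532), returning to the start.

G21
G90
G0 X182.6686 Y16.1605
M4 S767
G1 X145.9129 Y215.9274 F858
G1 X19.5053 Y275.4496
M5
G0 X140.4083 Y264.3964
M4 S767
G1 X177.2743 Y148.6383 F858
G1 X26.7388 Y74.9086
G1 X31.0923 Y62.2371
G1 X110.1255 Y193.9392
G1 X140.4083 Y264.3964
M5
G0 X97.4149 Y62.2532
M4 S767
G1 X93.6497 Y73.8414 F858
G1 X83.7921 Y81.0034
G1 X71.6075 Y81.0034
G1 X61.7499 Y73.8414
G1 X57.9847 Y62.2532
G1 X61.7499 Y50.6650
G1 X71.6075 Y43.5030
G1 X83.7921 Y43.5030
G1 X93.6497 Y50.6650
G1 X97.4149 Y62.2532
M5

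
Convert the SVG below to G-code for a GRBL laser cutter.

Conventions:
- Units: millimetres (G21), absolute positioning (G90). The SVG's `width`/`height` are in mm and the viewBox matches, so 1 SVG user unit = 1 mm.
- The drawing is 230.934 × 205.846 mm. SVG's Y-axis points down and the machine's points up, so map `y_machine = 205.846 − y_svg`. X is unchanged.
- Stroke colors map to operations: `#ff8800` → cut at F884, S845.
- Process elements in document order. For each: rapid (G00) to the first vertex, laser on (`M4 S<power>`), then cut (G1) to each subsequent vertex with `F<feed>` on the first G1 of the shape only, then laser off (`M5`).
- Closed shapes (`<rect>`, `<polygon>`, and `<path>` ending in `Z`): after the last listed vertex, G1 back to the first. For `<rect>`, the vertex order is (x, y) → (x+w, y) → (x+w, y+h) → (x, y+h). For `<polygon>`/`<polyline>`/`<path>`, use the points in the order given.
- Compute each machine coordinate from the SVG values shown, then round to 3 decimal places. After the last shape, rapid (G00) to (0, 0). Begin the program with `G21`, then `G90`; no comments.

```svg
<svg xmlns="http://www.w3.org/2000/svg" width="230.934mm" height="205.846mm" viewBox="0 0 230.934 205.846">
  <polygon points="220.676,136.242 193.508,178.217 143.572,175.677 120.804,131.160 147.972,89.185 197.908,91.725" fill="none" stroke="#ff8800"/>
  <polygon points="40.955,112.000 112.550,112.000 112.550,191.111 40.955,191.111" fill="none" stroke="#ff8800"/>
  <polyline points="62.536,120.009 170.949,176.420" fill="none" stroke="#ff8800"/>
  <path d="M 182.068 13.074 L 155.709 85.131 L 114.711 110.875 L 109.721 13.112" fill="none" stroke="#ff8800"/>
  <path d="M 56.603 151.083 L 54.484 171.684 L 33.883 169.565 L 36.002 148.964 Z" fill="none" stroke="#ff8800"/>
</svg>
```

viewBox `0 0 230.934 205.846` with mm width/height → 1 unit = 1 mm. Flip: y_m = 205.846 − y_svg.

**Shape 1** — `<polygon>` regular polygon, stroke `#ff8800` → cut (S845, F884). Machine vertices: (220.676,69.604) → (193.508,27.629) → (143.572,30.169) → (120.804,74.686) → (147.972,116.661) → (197.908,114.121) → (220.676,69.604). Closed: final G1 returns to the first vertex.

**Shape 2** — `<polygon>` rectangle, stroke `#ff8800` → cut (S845, F884). Machine vertices: (40.955,93.846) → (112.550,93.846) → (112.550,14.735) → (40.955,14.735) → (40.955,93.846). Closed: final G1 returns to the first vertex.

**Shape 3** — `<polyline>` line segment, stroke `#ff8800` → cut (S845, F884). Machine vertices: (62.536,85.837) → (170.949,29.426). Open path.

**Shape 4** — `<path>` open polyline, stroke `#ff8800` → cut (S845, F884). Machine vertices: (182.068,192.772) → (155.709,120.715) → (114.711,94.971) → (109.721,192.734). Open path.

**Shape 5** — `<path>` regular polygon, stroke `#ff8800` → cut (S845, F884). Machine vertices: (56.603,54.763) → (54.484,34.162) → (33.883,36.281) → (36.002,56.882) → (56.603,54.763). Closed: final G1 returns to the first vertex.

G21
G90
G00 X220.676 Y69.604
M4 S845
G1 X193.508 Y27.629 F884
G1 X143.572 Y30.169
G1 X120.804 Y74.686
G1 X147.972 Y116.661
G1 X197.908 Y114.121
G1 X220.676 Y69.604
M5
G00 X40.955 Y93.846
M4 S845
G1 X112.550 Y93.846 F884
G1 X112.550 Y14.735
G1 X40.955 Y14.735
G1 X40.955 Y93.846
M5
G00 X62.536 Y85.837
M4 S845
G1 X170.949 Y29.426 F884
M5
G00 X182.068 Y192.772
M4 S845
G1 X155.709 Y120.715 F884
G1 X114.711 Y94.971
G1 X109.721 Y192.734
M5
G00 X56.603 Y54.763
M4 S845
G1 X54.484 Y34.162 F884
G1 X33.883 Y36.281
G1 X36.002 Y56.882
G1 X56.603 Y54.763
M5
G00 X0.000 Y0.000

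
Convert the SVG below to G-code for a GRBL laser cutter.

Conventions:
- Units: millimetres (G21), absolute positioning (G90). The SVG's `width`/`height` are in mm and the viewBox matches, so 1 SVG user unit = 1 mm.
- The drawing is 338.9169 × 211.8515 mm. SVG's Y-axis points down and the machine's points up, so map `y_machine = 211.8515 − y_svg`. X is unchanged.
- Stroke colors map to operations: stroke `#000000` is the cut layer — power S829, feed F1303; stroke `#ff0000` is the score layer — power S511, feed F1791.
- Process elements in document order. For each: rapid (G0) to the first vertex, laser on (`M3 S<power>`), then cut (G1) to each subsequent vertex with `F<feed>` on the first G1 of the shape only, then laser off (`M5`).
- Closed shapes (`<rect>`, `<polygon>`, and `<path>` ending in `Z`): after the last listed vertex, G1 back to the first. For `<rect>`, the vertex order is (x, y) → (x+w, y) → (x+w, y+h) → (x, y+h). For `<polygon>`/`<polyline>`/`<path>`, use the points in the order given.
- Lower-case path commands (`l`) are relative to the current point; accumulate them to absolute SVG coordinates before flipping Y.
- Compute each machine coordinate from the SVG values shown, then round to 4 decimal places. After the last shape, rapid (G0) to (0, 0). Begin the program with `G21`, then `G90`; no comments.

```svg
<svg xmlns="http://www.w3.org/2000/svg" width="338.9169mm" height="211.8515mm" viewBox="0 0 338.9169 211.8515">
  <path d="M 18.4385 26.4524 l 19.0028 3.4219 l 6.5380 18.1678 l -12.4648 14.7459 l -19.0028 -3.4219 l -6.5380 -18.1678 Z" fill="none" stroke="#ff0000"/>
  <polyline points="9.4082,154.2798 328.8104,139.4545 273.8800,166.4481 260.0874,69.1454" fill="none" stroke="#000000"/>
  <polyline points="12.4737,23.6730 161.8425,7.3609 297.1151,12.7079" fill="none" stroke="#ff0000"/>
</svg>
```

Since the viewBox matches the mm dimensions, user units are millimetres directly. The only transform is the Y-flip y_m = 211.8515 − y_svg.

Shape 1 is a regular polygon drawn with `<path>`. Its stroke #ff0000 means score at S511, F1791. After flipping Y the toolpath is (18.4385,185.3991) → (37.4413,181.9772) → (43.9793,163.8094) → (31.5145,149.0635) → (12.5117,152.4854) → (5.9737,170.6532) → (18.4385,185.3991), returning to the start.

Shape 2 is a open polyline drawn with `<polyline>`. Its stroke #000000 means cut at S829, F1303. After flipping Y the toolpath is (9.4082,57.5717) → (328.8104,72.3970) → (273.8800,45.4034) → (260.0874,142.7061).

Shape 3 is a open polyline drawn with `<polyline>`. Its stroke #ff0000 means score at S511, F1791. After flipping Y the toolpath is (12.4737,188.1785) → (161.8425,204.4906) → (297.1151,199.1436).

G21
G90
G0 X18.4385 Y185.3991
M3 S511
G1 X37.4413 Y181.9772 F1791
G1 X43.9793 Y163.8094
G1 X31.5145 Y149.0635
G1 X12.5117 Y152.4854
G1 X5.9737 Y170.6532
G1 X18.4385 Y185.3991
M5
G0 X9.4082 Y57.5717
M3 S829
G1 X328.8104 Y72.3970 F1303
G1 X273.8800 Y45.4034
G1 X260.0874 Y142.7061
M5
G0 X12.4737 Y188.1785
M3 S511
G1 X161.8425 Y204.4906 F1791
G1 X297.1151 Y199.1436
M5
G0 X0.0000 Y0.0000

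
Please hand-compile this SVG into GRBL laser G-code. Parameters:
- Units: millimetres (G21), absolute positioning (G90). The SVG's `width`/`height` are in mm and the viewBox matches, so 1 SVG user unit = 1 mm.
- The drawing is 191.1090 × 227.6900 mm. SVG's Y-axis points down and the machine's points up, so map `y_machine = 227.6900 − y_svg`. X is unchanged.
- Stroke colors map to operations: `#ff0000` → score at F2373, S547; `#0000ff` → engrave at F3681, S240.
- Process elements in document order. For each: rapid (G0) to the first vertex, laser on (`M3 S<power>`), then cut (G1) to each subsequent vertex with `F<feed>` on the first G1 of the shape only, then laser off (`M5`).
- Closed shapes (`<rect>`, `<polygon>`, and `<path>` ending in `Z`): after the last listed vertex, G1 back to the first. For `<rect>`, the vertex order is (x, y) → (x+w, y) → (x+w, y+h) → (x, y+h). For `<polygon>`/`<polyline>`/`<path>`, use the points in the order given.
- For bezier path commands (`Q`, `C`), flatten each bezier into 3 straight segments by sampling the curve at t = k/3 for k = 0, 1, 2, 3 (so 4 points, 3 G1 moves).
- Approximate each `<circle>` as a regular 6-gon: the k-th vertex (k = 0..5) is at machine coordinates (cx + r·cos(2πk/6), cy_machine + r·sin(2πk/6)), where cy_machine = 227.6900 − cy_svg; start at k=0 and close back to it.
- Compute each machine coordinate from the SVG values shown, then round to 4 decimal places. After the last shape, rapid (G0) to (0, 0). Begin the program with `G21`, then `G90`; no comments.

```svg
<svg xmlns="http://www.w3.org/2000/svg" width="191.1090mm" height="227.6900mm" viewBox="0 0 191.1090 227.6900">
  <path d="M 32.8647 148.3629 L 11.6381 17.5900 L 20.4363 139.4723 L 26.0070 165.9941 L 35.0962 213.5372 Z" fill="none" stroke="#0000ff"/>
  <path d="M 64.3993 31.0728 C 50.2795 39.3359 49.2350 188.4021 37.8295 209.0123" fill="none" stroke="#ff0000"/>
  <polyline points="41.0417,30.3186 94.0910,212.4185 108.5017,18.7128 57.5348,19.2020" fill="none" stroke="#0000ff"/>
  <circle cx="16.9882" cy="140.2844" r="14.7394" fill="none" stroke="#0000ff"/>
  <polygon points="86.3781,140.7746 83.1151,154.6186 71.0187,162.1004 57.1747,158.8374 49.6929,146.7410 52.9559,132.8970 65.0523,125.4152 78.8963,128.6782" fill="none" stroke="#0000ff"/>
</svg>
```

G21
G90
G0 X32.8647 Y79.3271
M3 S240
G1 X11.6381 Y210.1000 F3681
G1 X20.4363 Y88.2177
G1 X26.0070 Y61.6959
G1 X35.0962 Y14.1528
G1 X32.8647 Y79.3271
M5
G0 X64.3993 Y196.6172
M3 S547
G1 X53.7699 Y151.3923 F2373
G1 X46.6493 Y72.1340
G1 X37.8295 Y18.6777
M5
G0 X41.0417 Y197.3714
M3 S240
G1 X94.0910 Y15.2715 F3681
G1 X108.5017 Y208.9772
G1 X57.5348 Y208.4880
M5
G0 X31.7276 Y87.4056
M3 S240
G1 X24.3579 Y100.1703 F3681
G1 X9.6185 Y100.1703
G1 X2.2488 Y87.4056
G1 X9.6185 Y74.6409
G1 X24.3579 Y74.6409
G1 X31.7276 Y87.4056
M5
G0 X86.3781 Y86.9154
M3 S240
G1 X83.1151 Y73.0714 F3681
G1 X71.0187 Y65.5896
G1 X57.1747 Y68.8526
G1 X49.6929 Y80.9490
G1 X52.9559 Y94.7930
G1 X65.0523 Y102.2748
G1 X78.8963 Y99.0118
G1 X86.3781 Y86.9154
M5
G0 X0.0000 Y0.0000

viewBox `0 0 191.1090 227.6900` with mm width/height → 1 unit = 1 mm. Flip: y_m = 227.6900 − y_svg.

**Shape 1** — `<path>` closed polygon, stroke `#0000ff` → engrave (S240, F3681). Machine vertices: (32.8647,79.3271) → (11.6381,210.1000) → (20.4363,88.2177) → (26.0070,61.6959) → (35.0962,14.1528) → (32.8647,79.3271). Closed: final G1 returns to the first vertex.

**Shape 2** — `<path>` cubic bezier, stroke `#ff0000` → score (S547, F2373). Control points (SVG): P0=(64.3993,31.0728), P1=(50.2795,39.3359), P2=(49.2350,188.4021), P3=(37.8295,209.0123); sampled at t=k/3. Machine vertices: (64.3993,196.6172) → (53.7699,151.3923) → (46.6493,72.1340) → (37.8295,18.6777). Open path.

**Shape 3** — `<polyline>` open polyline, stroke `#0000ff` → engrave (S240, F3681). Machine vertices: (41.0417,197.3714) → (94.0910,15.2715) → (108.5017,208.9772) → (57.5348,208.4880). Open path.

**Shape 4** — `<circle>` circle, stroke `#0000ff` → engrave (S240, F3681). Machine vertices: (31.7276,87.4056) → (24.3579,100.1703) → (9.6185,100.1703) → (2.2488,87.4056) → (9.6185,74.6409) → (24.3579,74.6409) → (31.7276,87.4056). Closed: final G1 returns to the first vertex.

**Shape 5** — `<polygon>` regular polygon, stroke `#0000ff` → engrave (S240, F3681). Machine vertices: (86.3781,86.9154) → (83.1151,73.0714) → (71.0187,65.5896) → (57.1747,68.8526) → (49.6929,80.9490) → (52.9559,94.7930) → (65.0523,102.2748) → (78.8963,99.0118) → (86.3781,86.9154). Closed: final G1 returns to the first vertex.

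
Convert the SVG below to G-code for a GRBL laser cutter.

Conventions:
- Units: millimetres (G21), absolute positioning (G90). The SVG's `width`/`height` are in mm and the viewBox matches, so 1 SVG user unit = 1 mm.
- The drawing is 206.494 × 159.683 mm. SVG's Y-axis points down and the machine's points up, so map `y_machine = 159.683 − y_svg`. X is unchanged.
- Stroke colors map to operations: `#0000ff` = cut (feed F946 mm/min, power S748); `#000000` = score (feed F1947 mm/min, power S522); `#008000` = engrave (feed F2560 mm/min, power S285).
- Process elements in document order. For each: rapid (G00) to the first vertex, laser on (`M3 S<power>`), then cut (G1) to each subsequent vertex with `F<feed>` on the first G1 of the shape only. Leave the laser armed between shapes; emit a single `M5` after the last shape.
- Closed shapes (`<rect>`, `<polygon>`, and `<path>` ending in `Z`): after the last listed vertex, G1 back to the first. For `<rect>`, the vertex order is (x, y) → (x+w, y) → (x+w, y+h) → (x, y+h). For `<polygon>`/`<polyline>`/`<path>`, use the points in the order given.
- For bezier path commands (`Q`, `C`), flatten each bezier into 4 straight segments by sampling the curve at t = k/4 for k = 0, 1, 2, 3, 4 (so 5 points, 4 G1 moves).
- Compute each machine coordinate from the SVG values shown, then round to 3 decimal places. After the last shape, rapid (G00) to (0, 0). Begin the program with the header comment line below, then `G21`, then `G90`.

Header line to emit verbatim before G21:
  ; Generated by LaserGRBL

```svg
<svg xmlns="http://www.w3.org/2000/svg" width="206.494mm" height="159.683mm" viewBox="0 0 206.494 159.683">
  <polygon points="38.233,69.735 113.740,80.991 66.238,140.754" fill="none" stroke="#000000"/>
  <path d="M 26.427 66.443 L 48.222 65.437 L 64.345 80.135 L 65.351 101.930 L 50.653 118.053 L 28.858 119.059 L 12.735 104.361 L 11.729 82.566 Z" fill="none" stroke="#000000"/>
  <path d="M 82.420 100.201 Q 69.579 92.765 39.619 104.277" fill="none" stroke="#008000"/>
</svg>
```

; Generated by LaserGRBL
G21
G90
G00 X38.233 Y89.948
M3 S522
G1 X113.740 Y78.692 F1947
G1 X66.238 Y18.929
G1 X38.233 Y89.948
G00 X26.427 Y93.240
M3 S522
G1 X48.222 Y94.246 F1947
G1 X64.345 Y79.548
G1 X65.351 Y57.753
G1 X50.653 Y41.630
G1 X28.858 Y40.624
G1 X12.735 Y55.322
G1 X11.729 Y77.117
G1 X26.427 Y93.240
G00 X82.420 Y59.482
M3 S285
G1 X74.930 Y62.016 F2560
G1 X65.299 Y62.181
G1 X53.529 Y59.978
G1 X39.619 Y55.406
M5
G00 X0.000 Y0.000

viewBox `0 0 206.494 159.683` with mm width/height → 1 unit = 1 mm. Flip: y_m = 159.683 − y_svg.

**Shape 1** — `<polygon>` regular polygon, stroke `#000000` → score (S522, F1947). Machine vertices: (38.233,89.948) → (113.740,78.692) → (66.238,18.929) → (38.233,89.948). Closed: final G1 returns to the first vertex.

**Shape 2** — `<path>` regular polygon, stroke `#000000` → score (S522, F1947). Machine vertices: (26.427,93.240) → (48.222,94.246) → (64.345,79.548) → (65.351,57.753) → (50.653,41.630) → (28.858,40.624) → (12.735,55.322) → (11.729,77.117) → (26.427,93.240). Closed: final G1 returns to the first vertex.

**Shape 3** — `<path>` quadratic bezier, stroke `#008000` → engrave (S285, F2560). Control points (SVG): P0=(82.420,100.201), P1=(69.579,92.765), P2=(39.619,104.277); sampled at t=k/4. Machine vertices: (82.420,59.482) → (74.930,62.016) → (65.299,62.181) → (53.529,59.978) → (39.619,55.406). Open path.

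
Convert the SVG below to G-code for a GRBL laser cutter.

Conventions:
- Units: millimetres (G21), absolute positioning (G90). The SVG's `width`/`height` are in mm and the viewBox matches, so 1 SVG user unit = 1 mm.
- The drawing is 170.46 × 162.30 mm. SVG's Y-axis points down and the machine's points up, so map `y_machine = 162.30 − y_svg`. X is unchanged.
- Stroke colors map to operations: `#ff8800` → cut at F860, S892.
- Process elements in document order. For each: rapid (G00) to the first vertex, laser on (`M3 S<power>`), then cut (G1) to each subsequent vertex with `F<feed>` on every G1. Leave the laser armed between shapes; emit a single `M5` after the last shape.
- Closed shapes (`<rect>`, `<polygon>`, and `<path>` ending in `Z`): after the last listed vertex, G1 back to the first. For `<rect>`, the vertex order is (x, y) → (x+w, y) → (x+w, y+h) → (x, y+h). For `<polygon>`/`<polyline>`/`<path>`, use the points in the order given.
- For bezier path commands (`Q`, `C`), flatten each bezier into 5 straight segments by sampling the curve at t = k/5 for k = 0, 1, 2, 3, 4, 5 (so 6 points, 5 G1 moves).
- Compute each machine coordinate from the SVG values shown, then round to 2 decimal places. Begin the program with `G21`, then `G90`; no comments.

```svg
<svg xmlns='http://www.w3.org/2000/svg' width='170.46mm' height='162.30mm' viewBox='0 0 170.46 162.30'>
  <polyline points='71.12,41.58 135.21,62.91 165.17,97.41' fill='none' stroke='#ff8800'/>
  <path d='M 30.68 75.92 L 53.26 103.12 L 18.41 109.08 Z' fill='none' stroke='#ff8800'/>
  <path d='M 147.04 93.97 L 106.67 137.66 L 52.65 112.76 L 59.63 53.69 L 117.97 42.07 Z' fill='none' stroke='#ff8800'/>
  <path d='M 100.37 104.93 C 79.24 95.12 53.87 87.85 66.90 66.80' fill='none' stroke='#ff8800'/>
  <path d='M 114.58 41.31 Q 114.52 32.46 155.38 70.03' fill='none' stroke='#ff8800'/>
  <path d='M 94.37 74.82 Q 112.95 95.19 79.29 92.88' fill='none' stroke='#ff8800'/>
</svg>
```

Since the viewBox matches the mm dimensions, user units are millimetres directly. The only transform is the Y-flip y_m = 162.30 − y_svg.

Shape 1 is a open polyline drawn with `<polyline>`. Its stroke #ff8800 means cut at S892, F860. After flipping Y the toolpath is (71.12,120.72) → (135.21,99.39) → (165.17,64.89).

Shape 2 is a regular polygon drawn with `<path>`. Its stroke #ff8800 means cut at S892, F860. After flipping Y the toolpath is (30.68,86.38) → (53.26,59.18) → (18.41,53.22) → (30.68,86.38), returning to the start.

Shape 3 is a regular polygon drawn with `<path>`. Its stroke #ff8800 means cut at S892, F860. After flipping Y the toolpath is (147.04,68.33) → (106.67,24.64) → (52.65,49.54) → (59.63,108.61) → (117.97,120.23) → (147.04,68.33), returning to the start.

Shape 4 is a cubic bezier drawn with `<path>`. Its stroke #ff8800 means cut at S892, F860. After flipping Y the toolpath is (100.37,57.37) → (87.52,63.08) → (75.71,68.97) → (66.97,75.81) → (63.35,84.39) → (66.90,95.50).

Shape 5 is a quadratic bezier drawn with `<path>`. Its stroke #ff8800 means cut at S892, F860. After flipping Y the toolpath is (114.58,120.99) → (116.19,122.67) → (121.08,120.64) → (129.24,114.90) → (140.67,105.44) → (155.38,92.27).

Shape 6 is a quadratic bezier drawn with `<path>`. Its stroke #ff8800 means cut at S892, F860. After flipping Y the toolpath is (94.37,87.48) → (99.71,80.24) → (100.88,74.81) → (97.86,71.20) → (90.66,69.40) → (79.29,69.42).

G21
G90
G00 X71.12 Y120.72
M3 S892
G1 X135.21 Y99.39 F860
G1 X165.17 Y64.89 F860
G00 X30.68 Y86.38
M3 S892
G1 X53.26 Y59.18 F860
G1 X18.41 Y53.22 F860
G1 X30.68 Y86.38 F860
G00 X147.04 Y68.33
M3 S892
G1 X106.67 Y24.64 F860
G1 X52.65 Y49.54 F860
G1 X59.63 Y108.61 F860
G1 X117.97 Y120.23 F860
G1 X147.04 Y68.33 F860
G00 X100.37 Y57.37
M3 S892
G1 X87.52 Y63.08 F860
G1 X75.71 Y68.97 F860
G1 X66.97 Y75.81 F860
G1 X63.35 Y84.39 F860
G1 X66.90 Y95.50 F860
G00 X114.58 Y120.99
M3 S892
G1 X116.19 Y122.67 F860
G1 X121.08 Y120.64 F860
G1 X129.24 Y114.90 F860
G1 X140.67 Y105.44 F860
G1 X155.38 Y92.27 F860
G00 X94.37 Y87.48
M3 S892
G1 X99.71 Y80.24 F860
G1 X100.88 Y74.81 F860
G1 X97.86 Y71.20 F860
G1 X90.66 Y69.40 F860
G1 X79.29 Y69.42 F860
M5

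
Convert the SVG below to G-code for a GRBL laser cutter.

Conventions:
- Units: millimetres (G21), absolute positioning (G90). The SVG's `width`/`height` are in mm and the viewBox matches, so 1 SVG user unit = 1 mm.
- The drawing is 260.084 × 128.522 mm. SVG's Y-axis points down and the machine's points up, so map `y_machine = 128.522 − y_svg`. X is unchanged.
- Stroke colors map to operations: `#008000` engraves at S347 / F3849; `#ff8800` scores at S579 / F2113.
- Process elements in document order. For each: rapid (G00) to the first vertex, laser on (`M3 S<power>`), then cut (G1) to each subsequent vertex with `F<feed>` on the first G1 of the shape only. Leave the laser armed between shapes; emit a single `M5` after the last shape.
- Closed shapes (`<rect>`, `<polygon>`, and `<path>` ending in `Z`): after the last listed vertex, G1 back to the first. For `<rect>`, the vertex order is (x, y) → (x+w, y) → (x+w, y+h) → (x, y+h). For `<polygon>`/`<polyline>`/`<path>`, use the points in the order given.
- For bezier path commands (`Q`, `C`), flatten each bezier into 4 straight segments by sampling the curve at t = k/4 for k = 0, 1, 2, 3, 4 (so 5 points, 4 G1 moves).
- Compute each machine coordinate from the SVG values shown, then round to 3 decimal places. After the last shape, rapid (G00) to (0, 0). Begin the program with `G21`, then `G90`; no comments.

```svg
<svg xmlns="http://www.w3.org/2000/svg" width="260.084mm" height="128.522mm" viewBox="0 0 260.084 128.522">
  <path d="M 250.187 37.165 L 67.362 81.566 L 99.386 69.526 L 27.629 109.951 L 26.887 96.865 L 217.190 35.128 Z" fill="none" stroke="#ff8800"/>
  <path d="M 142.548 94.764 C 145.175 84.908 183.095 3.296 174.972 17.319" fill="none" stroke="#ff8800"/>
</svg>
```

Since the viewBox matches the mm dimensions, user units are millimetres directly. The only transform is the Y-flip y_m = 128.522 − y_svg.

Shape 1 is a closed polygon drawn with `<path>`. Its stroke #ff8800 means score at S579, F2113. After flipping Y the toolpath is (250.187,91.357) → (67.362,46.956) → (99.386,58.996) → (27.629,18.571) → (26.887,31.657) → (217.190,93.394) → (250.187,91.357), returning to the start.

Shape 2 is a cubic bezier drawn with `<path>`. Its stroke #ff8800 means score at S579, F2113. After flipping Y the toolpath is (142.548,33.758) → (149.865,51.989) → (162.791,81.435) → (173.702,106.404) → (174.972,111.203).

G21
G90
G00 X250.187 Y91.357
M3 S579
G1 X67.362 Y46.956 F2113
G1 X99.386 Y58.996
G1 X27.629 Y18.571
G1 X26.887 Y31.657
G1 X217.190 Y93.394
G1 X250.187 Y91.357
G00 X142.548 Y33.758
M3 S579
G1 X149.865 Y51.989 F2113
G1 X162.791 Y81.435
G1 X173.702 Y106.404
G1 X174.972 Y111.203
M5
G00 X0.000 Y0.000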